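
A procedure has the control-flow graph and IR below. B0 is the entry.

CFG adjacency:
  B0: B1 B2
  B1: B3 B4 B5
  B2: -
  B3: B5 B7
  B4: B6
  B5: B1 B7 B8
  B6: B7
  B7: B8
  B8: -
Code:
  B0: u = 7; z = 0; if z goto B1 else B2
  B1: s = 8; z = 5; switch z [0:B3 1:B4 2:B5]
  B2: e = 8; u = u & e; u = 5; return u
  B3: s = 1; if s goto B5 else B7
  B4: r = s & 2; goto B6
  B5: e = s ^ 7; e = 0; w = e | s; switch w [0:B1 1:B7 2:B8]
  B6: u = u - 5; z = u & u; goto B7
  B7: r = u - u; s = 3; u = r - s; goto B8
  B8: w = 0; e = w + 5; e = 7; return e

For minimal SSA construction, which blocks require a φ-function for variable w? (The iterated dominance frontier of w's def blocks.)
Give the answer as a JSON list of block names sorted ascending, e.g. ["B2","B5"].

idom tree: B1←B0 B2←B0 B3←B1 B4←B1 B5←B1 B6←B4 B7←B1 B8←B1
Join-block Dom:
  B1: preds {B0,B5}: {B0} ∩ {B0,B1,B5} = {B0}; idom=B0
  B5: preds {B1,B3}: {B0,B1} ∩ {B0,B1,B3} = {B0,B1}; idom=B1
  B7: preds {B3,B5,B6}: {B0,B1,B3} ∩ {B0,B1,B5} ∩ {B0,B1,B4,B6} = {B0,B1}; idom=B1
  B8: preds {B5,B7}: {B0,B1,B5} ∩ {B0,B1,B7} = {B0,B1}; idom=B1

DF walk-up:
  join B1 pred B0: · stop@B0
  join B1 pred B5: B5→B1 stop@B0
  join B5 pred B1: · stop@B1
  join B5 pred B3: B3 stop@B1
  join B7 pred B3: B3 stop@B1
  join B7 pred B5: B5 stop@B1
  join B7 pred B6: B6→B4 stop@B1
  join B8 pred B5: B5 stop@B1
  join B8 pred B7: B7 stop@B1
  B0 → ∅
  B1 → {B1}
  B2 → ∅
  B3 → {B5,B7}
  B4 → {B7}
  B5 → {B1,B7,B8}
  B6 → {B7}
  B7 → {B8}
  B8 → ∅

φ for w: defs {B5,B8}
  DF⁺ = {B1,B7,B8}

Answer: ["B1", "B7", "B8"]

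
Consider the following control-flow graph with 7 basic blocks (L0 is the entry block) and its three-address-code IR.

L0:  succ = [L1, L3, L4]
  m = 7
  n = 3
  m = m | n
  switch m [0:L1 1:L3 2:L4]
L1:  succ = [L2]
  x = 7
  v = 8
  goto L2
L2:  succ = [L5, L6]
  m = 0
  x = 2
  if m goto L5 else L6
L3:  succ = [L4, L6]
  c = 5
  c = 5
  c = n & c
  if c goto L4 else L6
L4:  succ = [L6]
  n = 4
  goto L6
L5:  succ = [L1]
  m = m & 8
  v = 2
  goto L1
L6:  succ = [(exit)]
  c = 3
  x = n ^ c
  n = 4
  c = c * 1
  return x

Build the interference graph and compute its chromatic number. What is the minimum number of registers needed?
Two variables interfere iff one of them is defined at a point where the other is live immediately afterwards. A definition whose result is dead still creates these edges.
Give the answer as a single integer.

Answer: 3

Working:
Block summaries:
  L0 def {m,n} use ∅
  L1 def {v,x} use ∅
  L2 def {m,x} use ∅
  L3 def {c} use {n}
  L4 def {n} use ∅
  L5 def {m,v} use {m}
  L6 def {c,n,x} use {n}

Backward fixpoint:
  L0 li=∅ lo={n}
  L1 li={n} lo={n}
  L2 li={n} lo={m,n}
  L3 li={n} lo={n}
  L4 li=∅ lo={n}
  L5 li={m,n} lo={n}
  L6 li={n} lo=∅

Conflict graph:
  c↔{n,x}
  m↔{n,x}
  n↔{c,m,v,x}
  v↔{n}
  x↔{c,m,n}

Registers:
  clique {c,n,x} ⇒ need ≥ 3
  3-colouring: R0={n}  R1={v,x}  R2={c,m}
  χ = 3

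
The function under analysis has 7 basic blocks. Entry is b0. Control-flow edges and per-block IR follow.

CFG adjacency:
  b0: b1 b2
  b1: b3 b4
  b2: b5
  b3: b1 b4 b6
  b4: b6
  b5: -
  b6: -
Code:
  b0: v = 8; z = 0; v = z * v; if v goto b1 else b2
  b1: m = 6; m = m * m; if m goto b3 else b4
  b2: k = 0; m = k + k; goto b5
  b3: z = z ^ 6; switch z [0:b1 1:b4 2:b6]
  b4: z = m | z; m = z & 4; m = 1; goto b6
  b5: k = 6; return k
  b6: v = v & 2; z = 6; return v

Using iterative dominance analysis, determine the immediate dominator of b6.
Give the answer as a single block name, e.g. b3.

Answer: b1

Derivation:
idom tree: b1←b0 b2←b0 b3←b1 b4←b1 b5←b2 b6←b1
Dom at joins:
  b1: preds {b0,b3}: {b0} ∩ {b0,b1,b3} = {b0}; idom=b0
  b4: preds {b1,b3}: {b0,b1} ∩ {b0,b1,b3} = {b0,b1}; idom=b1
  b6: preds {b3,b4}: {b0,b1,b3} ∩ {b0,b1,b4} = {b0,b1}; idom=b1

idom(b6) = b1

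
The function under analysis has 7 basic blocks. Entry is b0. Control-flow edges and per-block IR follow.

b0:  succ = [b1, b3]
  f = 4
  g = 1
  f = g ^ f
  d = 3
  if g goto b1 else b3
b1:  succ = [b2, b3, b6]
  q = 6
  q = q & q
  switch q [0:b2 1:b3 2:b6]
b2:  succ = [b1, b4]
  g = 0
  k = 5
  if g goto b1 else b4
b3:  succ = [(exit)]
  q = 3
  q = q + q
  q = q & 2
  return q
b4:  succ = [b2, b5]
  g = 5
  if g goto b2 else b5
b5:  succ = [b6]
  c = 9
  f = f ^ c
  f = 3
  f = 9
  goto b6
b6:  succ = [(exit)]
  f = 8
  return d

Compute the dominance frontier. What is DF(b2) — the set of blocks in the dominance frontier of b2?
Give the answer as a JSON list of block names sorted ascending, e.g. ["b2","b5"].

Answer: ["b1", "b2", "b6"]

Analysis:
idom tree: b1←b0 b2←b1 b3←b0 b4←b2 b5←b4 b6←b1
Dom∩ at merges:
  b1: preds {b0,b2}: {b0} ∩ {b0,b1,b2} = {b0}; idom=b0
  b2: preds {b1,b4}: {b0,b1} ∩ {b0,b1,b2,b4} = {b0,b1}; idom=b1
  b3: preds {b0,b1}: {b0} ∩ {b0,b1} = {b0}; idom=b0
  b6: preds {b1,b5}: {b0,b1} ∩ {b0,b1,b2,b4,b5} = {b0,b1}; idom=b1

Frontier:
  b1←b0: walk · to b0
  b1←b2: walk b2→b1 to b0
  b2←b1: walk · to b1
  b2←b4: walk b4→b2 to b1
  b3←b0: walk · to b0
  b3←b1: walk b1 to b0
  b6←b1: walk · to b1
  b6←b5: walk b5→b4→b2 to b1
  DF(b0)=∅
  DF(b1)={b1,b3}
  DF(b2)={b1,b2,b6}
  DF(b3)=∅
  DF(b4)={b2,b6}
  DF(b5)={b6}
  DF(b6)=∅

DF(b2) = ["b1", "b2", "b6"]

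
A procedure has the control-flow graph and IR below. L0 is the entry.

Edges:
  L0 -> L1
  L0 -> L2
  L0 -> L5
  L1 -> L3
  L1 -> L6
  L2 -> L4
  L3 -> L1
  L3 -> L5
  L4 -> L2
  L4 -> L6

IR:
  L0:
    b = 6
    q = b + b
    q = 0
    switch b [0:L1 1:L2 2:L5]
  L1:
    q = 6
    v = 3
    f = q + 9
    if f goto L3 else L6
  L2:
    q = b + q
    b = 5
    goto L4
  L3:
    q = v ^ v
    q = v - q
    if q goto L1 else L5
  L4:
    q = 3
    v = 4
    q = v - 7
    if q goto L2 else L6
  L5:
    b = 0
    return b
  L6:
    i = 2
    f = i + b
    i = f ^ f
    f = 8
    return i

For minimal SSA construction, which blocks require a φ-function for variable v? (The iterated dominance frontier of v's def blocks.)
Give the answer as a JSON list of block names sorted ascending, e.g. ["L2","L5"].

idom tree: L1←L0 L2←L0 L3←L1 L4←L2 L5←L0 L6←L0
Dom∩ at merges:
  L1: preds {L0,L3}: {L0} ∩ {L0,L1,L3} = {L0}; idom=L0
  L2: preds {L0,L4}: {L0} ∩ {L0,L2,L4} = {L0}; idom=L0
  L5: preds {L0,L3}: {L0} ∩ {L0,L1,L3} = {L0}; idom=L0
  L6: preds {L1,L4}: {L0,L1} ∩ {L0,L2,L4} = {L0}; idom=L0

Frontier:
  L1←L0: walk · to L0
  L1←L3: walk L3→L1 to L0
  L2←L0: walk · to L0
  L2←L4: walk L4→L2 to L0
  L5←L0: walk · to L0
  L5←L3: walk L3→L1 to L0
  L6←L1: walk L1 to L0
  L6←L4: walk L4→L2 to L0
  L0 → ∅
  L1 → {L1,L5,L6}
  L2 → {L2,L6}
  L3 → {L1,L5}
  L4 → {L2,L6}
  L5 → ∅
  L6 → ∅

φ for v: defs {L1,L4}
  DF⁺ = {L1,L2,L5,L6}

Answer: ["L1", "L2", "L5", "L6"]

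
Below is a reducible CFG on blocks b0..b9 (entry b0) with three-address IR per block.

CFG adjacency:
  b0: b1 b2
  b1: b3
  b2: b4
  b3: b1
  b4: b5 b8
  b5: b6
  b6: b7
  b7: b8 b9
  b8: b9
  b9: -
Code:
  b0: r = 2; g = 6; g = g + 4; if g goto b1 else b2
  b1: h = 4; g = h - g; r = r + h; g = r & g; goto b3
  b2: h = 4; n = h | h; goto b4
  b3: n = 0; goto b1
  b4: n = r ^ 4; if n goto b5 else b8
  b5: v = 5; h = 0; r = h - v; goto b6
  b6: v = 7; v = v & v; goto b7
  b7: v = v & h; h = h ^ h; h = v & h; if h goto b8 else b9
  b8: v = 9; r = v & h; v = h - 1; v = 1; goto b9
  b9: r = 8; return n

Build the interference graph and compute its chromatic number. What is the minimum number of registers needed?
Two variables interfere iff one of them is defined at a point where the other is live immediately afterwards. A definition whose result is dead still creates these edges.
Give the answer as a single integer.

Answer: 4

Derivation:
Per-block:
  b0: {g,r} / ∅
  b1: {g,h,r} / {g,r}
  b2: {h,n} / ∅
  b3: {n} / ∅
  b4: {n} / {r}
  b5: {h,r,v} / ∅
  b6: {v} / ∅
  b7: {h,v} / {h,v}
  b8: {r,v} / {h}
  b9: {r} / {n}

Liveness:
  live b0: ∅→{g,r}
  live b1: {g,r}→{g,r}
  live b2: {r}→{h,r}
  live b3: {g,r}→{g,r}
  live b4: {h,r}→{h,n}
  live b5: {n}→{h,n}
  live b6: {h,n}→{h,n,v}
  live b7: {h,n,v}→{h,n}
  live b8: {h,n}→{n}
  live b9: {n}→∅

Interference:
  g↔{h,n,r}
  h↔{g,n,r,v}
  n↔{g,h,r,v}
  r↔{g,h,n}
  v↔{h,n}

Colouring:
  clique {g,h,n,r} ⇒ need ≥ 4
  assign g→r2 h→r0 n→r1 r→r3 v→r2 — no edge inside a register ⇒ χ ≤ 4
  χ = 4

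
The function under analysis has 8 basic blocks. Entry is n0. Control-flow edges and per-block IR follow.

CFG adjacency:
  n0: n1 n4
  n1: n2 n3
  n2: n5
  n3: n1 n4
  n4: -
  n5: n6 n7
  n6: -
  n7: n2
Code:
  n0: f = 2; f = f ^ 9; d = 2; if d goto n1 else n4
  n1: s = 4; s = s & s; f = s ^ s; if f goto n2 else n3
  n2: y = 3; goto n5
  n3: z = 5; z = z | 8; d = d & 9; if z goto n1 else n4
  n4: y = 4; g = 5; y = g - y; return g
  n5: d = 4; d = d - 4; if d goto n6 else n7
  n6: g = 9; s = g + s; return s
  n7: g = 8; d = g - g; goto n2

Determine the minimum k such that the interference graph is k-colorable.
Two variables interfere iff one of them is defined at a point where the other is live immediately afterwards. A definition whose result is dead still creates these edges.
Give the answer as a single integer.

def/use:
  n0 def {d,f} use ∅
  n1 def {f,s} use ∅
  n2 def {y} use ∅
  n3 def {d,z} use {d}
  n4 def {g,y} use ∅
  n5 def {d} use ∅
  n6 def {g,s} use {s}
  n7 def {d,g} use ∅

Live sets:
  n0 li=∅ lo={d}
  n1 li={d} lo={d,s}
  n2 li={s} lo={s}
  n3 li={d} lo={d}
  n4 li=∅ lo=∅
  n5 li={s} lo={s}
  n6 li={s} lo=∅
  n7 li={s} lo={s}

Interfere edges:
  d — {f,s,z}
  f — {d,s}
  g — {s,y}
  s — {d,f,g,y}
  y — {g,s}
  z — {d}

Registers:
  lower bound: {d,f,s} mutually conflict ⇒ χ ≥ 3
  assign d→R1 f→R2 g→R1 s→R0 y→R2 z→R0 — no edge inside a register ⇒ χ ≤ 3
  χ = 3

Answer: 3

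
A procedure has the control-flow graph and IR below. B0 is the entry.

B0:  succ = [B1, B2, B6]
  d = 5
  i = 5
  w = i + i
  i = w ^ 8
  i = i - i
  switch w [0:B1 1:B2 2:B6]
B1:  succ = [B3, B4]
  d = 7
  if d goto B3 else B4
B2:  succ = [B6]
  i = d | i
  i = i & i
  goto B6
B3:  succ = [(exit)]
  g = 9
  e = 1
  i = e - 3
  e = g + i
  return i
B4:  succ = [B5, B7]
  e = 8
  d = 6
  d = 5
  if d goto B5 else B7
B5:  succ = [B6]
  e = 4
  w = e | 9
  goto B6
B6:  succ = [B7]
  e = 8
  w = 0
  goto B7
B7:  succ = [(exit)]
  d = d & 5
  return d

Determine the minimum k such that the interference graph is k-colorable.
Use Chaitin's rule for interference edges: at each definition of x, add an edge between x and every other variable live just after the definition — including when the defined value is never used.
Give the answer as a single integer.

Block summaries:
  B0: def={d,i,w} ue=∅
  B1: def={d} ue=∅
  B2: def={i} ue={d,i}
  B3: def={e,g,i} ue=∅
  B4: def={d,e} ue=∅
  B5: def={e,w} ue=∅
  B6: def={e,w} ue=∅
  B7: def={d} ue={d}

Liveness:
  B0 li=∅ lo={d,i}
  B1 li=∅ lo=∅
  B2 li={d,i} lo={d}
  B3 li=∅ lo=∅
  B4 li=∅ lo={d}
  B5 li={d} lo={d}
  B6 li={d} lo={d}
  B7 li={d} lo=∅

Conflict graph:
  d↔{e,i,w}
  e↔{d,g,i}
  g↔{e,i}
  i↔{d,e,g,w}
  w↔{d,i}

Colouring:
  {d,e,i} pairwise interfere (3-clique) ⇒ χ ≥ 3
  3-colouring: c0={i}  c1={d,g}  c2={e,w}
  χ = 3

Answer: 3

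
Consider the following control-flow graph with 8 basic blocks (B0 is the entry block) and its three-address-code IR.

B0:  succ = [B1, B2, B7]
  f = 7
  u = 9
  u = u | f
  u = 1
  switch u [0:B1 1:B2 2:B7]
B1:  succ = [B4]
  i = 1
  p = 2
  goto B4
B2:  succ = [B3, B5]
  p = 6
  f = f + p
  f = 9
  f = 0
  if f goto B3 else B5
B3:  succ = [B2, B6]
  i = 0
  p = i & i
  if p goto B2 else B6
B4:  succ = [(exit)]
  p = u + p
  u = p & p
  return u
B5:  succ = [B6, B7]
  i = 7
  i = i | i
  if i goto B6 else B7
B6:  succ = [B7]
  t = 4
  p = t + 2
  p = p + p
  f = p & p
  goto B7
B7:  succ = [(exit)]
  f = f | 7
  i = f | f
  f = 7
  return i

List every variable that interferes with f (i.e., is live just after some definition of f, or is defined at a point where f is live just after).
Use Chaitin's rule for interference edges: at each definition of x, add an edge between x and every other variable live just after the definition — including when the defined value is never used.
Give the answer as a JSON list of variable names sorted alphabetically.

Per-block:
  B0: {f,u} / ∅
  B1: {i,p} / ∅
  B2: {f,p} / {f}
  B3: {i,p} / ∅
  B4: {p,u} / {p,u}
  B5: {i} / ∅
  B6: {f,p,t} / ∅
  B7: {f,i} / {f}

Backward fixpoint:
  live B0: ∅→{f,u}
  live B1: {u}→{p,u}
  live B2: {f}→{f}
  live B3: {f}→{f}
  live B4: {p,u}→∅
  live B5: {f}→{f}
  live B6: ∅→{f}
  live B7: {f}→∅

Interfere edges:
  f — {i,p,u}
  i — {f,u}
  p — {f,u}
  t — ∅
  u — {f,i,p}

N(f) = ["i", "p", "u"]

Answer: ["i", "p", "u"]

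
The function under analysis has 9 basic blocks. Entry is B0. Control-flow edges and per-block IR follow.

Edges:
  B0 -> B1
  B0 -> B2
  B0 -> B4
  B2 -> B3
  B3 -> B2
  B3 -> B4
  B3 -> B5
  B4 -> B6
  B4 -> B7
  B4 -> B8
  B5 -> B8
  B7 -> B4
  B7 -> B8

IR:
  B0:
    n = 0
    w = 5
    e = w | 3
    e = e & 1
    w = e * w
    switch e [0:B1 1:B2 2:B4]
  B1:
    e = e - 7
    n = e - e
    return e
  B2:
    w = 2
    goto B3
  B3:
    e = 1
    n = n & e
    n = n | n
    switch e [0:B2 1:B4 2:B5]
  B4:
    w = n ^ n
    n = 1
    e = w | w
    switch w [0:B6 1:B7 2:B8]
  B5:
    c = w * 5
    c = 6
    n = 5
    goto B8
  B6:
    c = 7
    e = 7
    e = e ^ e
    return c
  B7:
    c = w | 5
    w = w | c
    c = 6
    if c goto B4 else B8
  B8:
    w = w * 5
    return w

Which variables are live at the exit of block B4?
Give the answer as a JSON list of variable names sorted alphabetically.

Answer: ["n", "w"]

Analysis:
def/use:
  B0: {e,n,w} / ∅
  B1: {e,n} / {e}
  B2: {w} / ∅
  B3: {e,n} / {n}
  B4: {e,n,w} / {n}
  B5: {c,n} / {w}
  B6: {c,e} / ∅
  B7: {c,w} / {w}
  B8: {w} / {w}

Liveness:
  live B0: ∅→{e,n}
  live B1: {e}→∅
  live B2: {n}→{n,w}
  live B3: {n,w}→{n,w}
  live B4: {n}→{n,w}
  live B5: {w}→{w}
  live B6: ∅→∅
  live B7: {n,w}→{n,w}
  live B8: {w}→∅

live-out(B4) = ["n", "w"]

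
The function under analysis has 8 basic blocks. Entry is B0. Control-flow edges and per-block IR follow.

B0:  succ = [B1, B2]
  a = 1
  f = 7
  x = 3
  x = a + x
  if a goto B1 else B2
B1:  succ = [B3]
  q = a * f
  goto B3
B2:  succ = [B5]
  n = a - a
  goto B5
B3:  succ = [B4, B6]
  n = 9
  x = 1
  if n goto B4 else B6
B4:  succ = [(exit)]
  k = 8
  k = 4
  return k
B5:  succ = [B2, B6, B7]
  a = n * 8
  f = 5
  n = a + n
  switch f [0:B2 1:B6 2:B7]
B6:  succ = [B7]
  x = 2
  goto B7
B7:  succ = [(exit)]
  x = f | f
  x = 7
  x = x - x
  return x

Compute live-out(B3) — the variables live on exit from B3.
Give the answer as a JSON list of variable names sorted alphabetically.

Answer: ["f"]

Derivation:
def/use:
  B0: def={a,f,x} ue=∅
  B1: def={q} ue={a,f}
  B2: def={n} ue={a}
  B3: def={n,x} ue=∅
  B4: def={k} ue=∅
  B5: def={a,f,n} ue={n}
  B6: def={x} ue=∅
  B7: def={x} ue={f}

Liveness:
  B0 li=∅ lo={a,f}
  B1 li={a,f} lo={f}
  B2 li={a} lo={n}
  B3 li={f} lo={f}
  B4 li=∅ lo=∅
  B5 li={n} lo={a,f}
  B6 li={f} lo={f}
  B7 li={f} lo=∅

live-out(B3) = ["f"]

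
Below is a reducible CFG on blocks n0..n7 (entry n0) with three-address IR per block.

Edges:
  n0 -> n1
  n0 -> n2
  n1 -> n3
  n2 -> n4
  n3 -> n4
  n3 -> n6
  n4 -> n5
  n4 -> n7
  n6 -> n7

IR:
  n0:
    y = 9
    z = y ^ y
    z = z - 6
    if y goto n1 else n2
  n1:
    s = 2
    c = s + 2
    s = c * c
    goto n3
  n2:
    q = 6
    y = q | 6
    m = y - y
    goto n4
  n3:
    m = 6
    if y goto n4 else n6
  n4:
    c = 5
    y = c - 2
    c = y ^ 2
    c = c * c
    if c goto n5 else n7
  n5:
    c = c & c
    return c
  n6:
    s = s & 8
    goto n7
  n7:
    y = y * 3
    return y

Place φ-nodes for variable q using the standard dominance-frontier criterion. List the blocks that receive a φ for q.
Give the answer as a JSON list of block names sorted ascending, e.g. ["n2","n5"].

idom tree: n1←n0 n2←n0 n3←n1 n4←n0 n5←n4 n6←n3 n7←n0
Dom at joins:
  n4: preds {n2,n3}: {n0,n2} ∩ {n0,n1,n3} = {n0}; idom=n0
  n7: preds {n4,n6}: {n0,n4} ∩ {n0,n1,n3,n6} = {n0}; idom=n0

DF walk-up:
  join n4 pred n2: n2 stop@n0
  join n4 pred n3: n3→n1 stop@n0
  join n7 pred n4: n4 stop@n0
  join n7 pred n6: n6→n3→n1 stop@n0
  DF(n0)=∅
  DF(n1)={n4,n7}
  DF(n2)={n4}
  DF(n3)={n4,n7}
  DF(n4)={n7}
  DF(n5)=∅
  DF(n6)={n7}
  DF(n7)=∅

φ for q: defs {n2}
  DF⁺ = {n4,n7}

Answer: ["n4", "n7"]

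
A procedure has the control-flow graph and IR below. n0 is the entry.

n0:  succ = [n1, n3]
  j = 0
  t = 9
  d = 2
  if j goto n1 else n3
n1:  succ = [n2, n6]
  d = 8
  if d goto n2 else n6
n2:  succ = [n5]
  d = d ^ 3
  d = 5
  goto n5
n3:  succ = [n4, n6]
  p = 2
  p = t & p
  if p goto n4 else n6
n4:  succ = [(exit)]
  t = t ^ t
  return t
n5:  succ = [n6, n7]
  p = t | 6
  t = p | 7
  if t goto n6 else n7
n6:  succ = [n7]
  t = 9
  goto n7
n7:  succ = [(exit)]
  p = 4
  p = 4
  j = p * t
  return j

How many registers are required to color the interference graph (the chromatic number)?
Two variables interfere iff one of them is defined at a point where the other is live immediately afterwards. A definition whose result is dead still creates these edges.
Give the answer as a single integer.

Block summaries:
  n0: {d,j,t} / ∅
  n1: {d} / ∅
  n2: {d} / {d}
  n3: {p} / {t}
  n4: {t} / {t}
  n5: {p,t} / {t}
  n6: {t} / ∅
  n7: {j,p} / {t}

Liveness:
  n0: in=∅ out={t}
  n1: in={t} out={d,t}
  n2: in={d,t} out={t}
  n3: in={t} out={t}
  n4: in={t} out=∅
  n5: in={t} out={t}
  n6: in=∅ out={t}
  n7: in={t} out=∅

Interference:
  d — {j,t}
  j — {d,t}
  p — {t}
  t — {d,j,p}

Chromatic number:
  lower bound: {d,j,t} mutually conflict ⇒ χ ≥ 3
  assign d→r1 j→r2 p→r1 t→r0 — no edge inside a register ⇒ χ ≤ 3
  χ = 3

Answer: 3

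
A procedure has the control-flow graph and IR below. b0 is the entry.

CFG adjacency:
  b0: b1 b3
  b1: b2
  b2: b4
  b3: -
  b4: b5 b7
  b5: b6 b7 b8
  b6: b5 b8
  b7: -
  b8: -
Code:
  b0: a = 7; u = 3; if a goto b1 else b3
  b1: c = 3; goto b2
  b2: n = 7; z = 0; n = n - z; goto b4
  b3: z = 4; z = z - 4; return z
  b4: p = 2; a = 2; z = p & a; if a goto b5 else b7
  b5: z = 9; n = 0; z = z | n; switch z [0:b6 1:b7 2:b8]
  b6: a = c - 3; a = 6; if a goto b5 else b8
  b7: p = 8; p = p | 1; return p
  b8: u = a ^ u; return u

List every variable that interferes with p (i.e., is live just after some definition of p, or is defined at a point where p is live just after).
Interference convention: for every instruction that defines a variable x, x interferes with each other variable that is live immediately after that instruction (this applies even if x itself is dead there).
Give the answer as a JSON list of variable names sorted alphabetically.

Block summaries:
  b0 def {a,u} use ∅
  b1 def {c} use ∅
  b2 def {n,z} use ∅
  b3 def {z} use ∅
  b4 def {a,p,z} use ∅
  b5 def {n,z} use ∅
  b6 def {a} use {c}
  b7 def {p} use ∅
  b8 def {u} use {a,u}

Liveness:
  b0 li=∅ lo={u}
  b1 li={u} lo={c,u}
  b2 li={c,u} lo={c,u}
  b3 li=∅ lo=∅
  b4 li={c,u} lo={a,c,u}
  b5 li={a,c,u} lo={a,c,u}
  b6 li={c,u} lo={a,c,u}
  b7 li=∅ lo=∅
  b8 li={a,u} lo=∅

Interfere edges:
  a — {c,n,p,u,z}
  c — {a,n,p,u,z}
  n — {a,c,u,z}
  p — {a,c,u}
  u — {a,c,n,p,z}
  z — {a,c,n,u}

N(p) = ["a", "c", "u"]

Answer: ["a", "c", "u"]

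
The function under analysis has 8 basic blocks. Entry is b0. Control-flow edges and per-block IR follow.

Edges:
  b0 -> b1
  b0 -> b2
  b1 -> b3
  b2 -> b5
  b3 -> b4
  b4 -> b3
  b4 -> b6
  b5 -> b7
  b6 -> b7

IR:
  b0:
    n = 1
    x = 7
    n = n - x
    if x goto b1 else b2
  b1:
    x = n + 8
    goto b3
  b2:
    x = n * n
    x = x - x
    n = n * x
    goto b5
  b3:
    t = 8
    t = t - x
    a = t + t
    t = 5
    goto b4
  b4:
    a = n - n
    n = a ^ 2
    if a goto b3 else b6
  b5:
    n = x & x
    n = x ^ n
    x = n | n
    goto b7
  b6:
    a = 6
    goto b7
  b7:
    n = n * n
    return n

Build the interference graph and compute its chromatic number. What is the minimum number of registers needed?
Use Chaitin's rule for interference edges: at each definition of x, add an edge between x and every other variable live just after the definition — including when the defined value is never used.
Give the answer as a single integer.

Answer: 3

Derivation:
Per-block:
  b0: {n,x} / ∅
  b1: {x} / {n}
  b2: {n,x} / {n}
  b3: {a,t} / {x}
  b4: {a,n} / {n}
  b5: {n,x} / {x}
  b6: {a} / ∅
  b7: {n} / {n}

Live sets:
  b0 li=∅ lo={n}
  b1 li={n} lo={n,x}
  b2 li={n} lo={x}
  b3 li={n,x} lo={n,x}
  b4 li={n,x} lo={n,x}
  b5 li={x} lo={n}
  b6 li={n} lo={n}
  b7 li={n} lo=∅

Conflict graph:
  a — {n,x}
  n — {a,t,x}
  t — {n,x}
  x — {a,n,t}

Colouring:
  {a,n,x} pairwise interfere (3-clique) ⇒ χ ≥ 3
  3-colouring: r0={n}  r1={x}  r2={a,t}
  χ = 3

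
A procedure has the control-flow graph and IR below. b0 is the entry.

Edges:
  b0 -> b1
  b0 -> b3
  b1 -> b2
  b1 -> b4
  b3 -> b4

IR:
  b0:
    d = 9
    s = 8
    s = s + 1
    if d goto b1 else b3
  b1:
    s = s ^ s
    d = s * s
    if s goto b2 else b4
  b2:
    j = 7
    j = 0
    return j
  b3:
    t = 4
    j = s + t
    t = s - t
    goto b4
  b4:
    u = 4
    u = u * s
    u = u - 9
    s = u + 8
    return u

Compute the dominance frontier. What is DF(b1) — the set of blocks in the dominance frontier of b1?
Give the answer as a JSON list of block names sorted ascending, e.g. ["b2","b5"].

Answer: ["b4"]

Working:
idom tree: b1←b0 b2←b1 b3←b0 b4←b0
Dom∩ at merges:
  b4: preds {b1,b3}: {b0,b1} ∩ {b0,b3} = {b0}; idom=b0

Frontier:
  b4←b1: walk b1 to b0
  b4←b3: walk b3 to b0
  DF(b0)=∅
  DF(b1)={b4}
  DF(b2)=∅
  DF(b3)={b4}
  DF(b4)=∅

DF(b1) = ["b4"]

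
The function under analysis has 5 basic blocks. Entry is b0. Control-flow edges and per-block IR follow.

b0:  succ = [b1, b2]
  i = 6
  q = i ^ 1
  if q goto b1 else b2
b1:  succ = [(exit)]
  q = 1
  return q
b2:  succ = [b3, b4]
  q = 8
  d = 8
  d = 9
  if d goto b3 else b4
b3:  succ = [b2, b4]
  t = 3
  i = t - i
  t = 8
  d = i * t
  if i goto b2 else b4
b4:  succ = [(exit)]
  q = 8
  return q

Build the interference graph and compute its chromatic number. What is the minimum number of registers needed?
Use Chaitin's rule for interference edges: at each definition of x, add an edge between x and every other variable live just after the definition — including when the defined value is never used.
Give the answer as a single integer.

Answer: 2

Analysis:
Per-block:
  b0: {i,q} / ∅
  b1: {q} / ∅
  b2: {d,q} / ∅
  b3: {d,i,t} / {i}
  b4: {q} / ∅

Backward fixpoint:
  b0: in=∅ out={i}
  b1: in=∅ out=∅
  b2: in={i} out={i}
  b3: in={i} out={i}
  b4: in=∅ out=∅

Interference:
  d↔{i}
  i↔{d,q,t}
  q↔{i}
  t↔{i}

Colouring:
  {d,i} pairwise interfere (2-clique) ⇒ χ ≥ 2
  2-colouring: r0={i}  r1={d,q,t}
  χ = 2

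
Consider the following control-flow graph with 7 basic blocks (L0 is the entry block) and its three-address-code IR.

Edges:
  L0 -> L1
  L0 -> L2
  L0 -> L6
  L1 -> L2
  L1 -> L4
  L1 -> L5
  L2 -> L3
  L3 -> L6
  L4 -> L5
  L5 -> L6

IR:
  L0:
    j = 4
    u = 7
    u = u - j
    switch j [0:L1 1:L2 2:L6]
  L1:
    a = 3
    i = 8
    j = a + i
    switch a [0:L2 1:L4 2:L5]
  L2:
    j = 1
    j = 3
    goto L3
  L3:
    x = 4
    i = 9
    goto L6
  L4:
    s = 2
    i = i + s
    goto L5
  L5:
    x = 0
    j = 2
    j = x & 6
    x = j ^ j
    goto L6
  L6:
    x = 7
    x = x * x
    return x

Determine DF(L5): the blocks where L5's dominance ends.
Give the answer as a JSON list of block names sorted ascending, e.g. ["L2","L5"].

idom tree: L1←L0 L2←L0 L3←L2 L4←L1 L5←L1 L6←L0
Dom at joins:
  L2: preds {L0,L1}: {L0} ∩ {L0,L1} = {L0}; idom=L0
  L5: preds {L1,L4}: {L0,L1} ∩ {L0,L1,L4} = {L0,L1}; idom=L1
  L6: preds {L0,L3,L5}: {L0} ∩ {L0,L2,L3} ∩ {L0,L1,L5} = {L0}; idom=L0

DF walk-up:
  L2←L0: walk · to L0
  L2←L1: walk L1 to L0
  L5←L1: walk · to L1
  L5←L4: walk L4 to L1
  L6←L0: walk · to L0
  L6←L3: walk L3→L2 to L0
  L6←L5: walk L5→L1 to L0
  DF(L0)=∅
  DF(L1)={L2,L6}
  DF(L2)={L6}
  DF(L3)={L6}
  DF(L4)={L5}
  DF(L5)={L6}
  DF(L6)=∅

DF(L5) = ["L6"]

Answer: ["L6"]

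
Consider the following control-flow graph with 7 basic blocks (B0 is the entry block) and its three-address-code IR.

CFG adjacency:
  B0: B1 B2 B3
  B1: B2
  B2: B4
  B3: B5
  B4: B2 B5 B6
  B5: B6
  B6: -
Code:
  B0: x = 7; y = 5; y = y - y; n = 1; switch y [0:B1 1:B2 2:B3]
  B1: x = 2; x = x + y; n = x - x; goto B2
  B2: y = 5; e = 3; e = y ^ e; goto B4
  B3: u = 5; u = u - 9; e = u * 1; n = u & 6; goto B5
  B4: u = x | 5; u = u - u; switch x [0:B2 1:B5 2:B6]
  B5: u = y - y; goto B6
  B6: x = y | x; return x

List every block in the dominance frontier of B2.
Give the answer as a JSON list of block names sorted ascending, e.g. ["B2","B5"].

Answer: ["B2", "B5", "B6"]

Working:
idom tree: B1←B0 B2←B0 B3←B0 B4←B2 B5←B0 B6←B0
Dom at joins:
  B2: preds {B0,B1,B4}: {B0} ∩ {B0,B1} ∩ {B0,B2,B4} = {B0}; idom=B0
  B5: preds {B3,B4}: {B0,B3} ∩ {B0,B2,B4} = {B0}; idom=B0
  B6: preds {B4,B5}: {B0,B2,B4} ∩ {B0,B5} = {B0}; idom=B0

DF walk-up:
  join B2 pred B0: · stop@B0
  join B2 pred B1: B1 stop@B0
  join B2 pred B4: B4→B2 stop@B0
  join B5 pred B3: B3 stop@B0
  join B5 pred B4: B4→B2 stop@B0
  join B6 pred B4: B4→B2 stop@B0
  join B6 pred B5: B5 stop@B0
  B0 → ∅
  B1 → {B2}
  B2 → {B2,B5,B6}
  B3 → {B5}
  B4 → {B2,B5,B6}
  B5 → {B6}
  B6 → ∅

DF(B2) = ["B2", "B5", "B6"]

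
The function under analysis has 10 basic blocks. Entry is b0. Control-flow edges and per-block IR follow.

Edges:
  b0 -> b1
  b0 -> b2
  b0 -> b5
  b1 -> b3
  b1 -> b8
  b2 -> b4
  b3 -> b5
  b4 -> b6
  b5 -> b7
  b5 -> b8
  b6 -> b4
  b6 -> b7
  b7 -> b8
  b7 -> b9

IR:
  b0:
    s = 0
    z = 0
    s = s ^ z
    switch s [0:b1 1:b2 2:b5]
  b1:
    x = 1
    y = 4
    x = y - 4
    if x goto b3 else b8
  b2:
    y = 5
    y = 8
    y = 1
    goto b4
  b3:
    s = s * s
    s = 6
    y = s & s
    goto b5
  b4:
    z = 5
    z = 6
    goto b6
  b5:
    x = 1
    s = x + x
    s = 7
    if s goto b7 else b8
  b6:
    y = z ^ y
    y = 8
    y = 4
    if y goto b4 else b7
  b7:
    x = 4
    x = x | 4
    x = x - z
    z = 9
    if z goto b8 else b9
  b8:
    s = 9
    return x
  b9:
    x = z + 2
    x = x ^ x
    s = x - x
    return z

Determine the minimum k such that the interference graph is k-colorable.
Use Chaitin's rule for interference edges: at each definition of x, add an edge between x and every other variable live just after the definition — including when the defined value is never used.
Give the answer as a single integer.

Answer: 3

Working:
Per-block:
  b0: def={s,z} ue=∅
  b1: def={x,y} ue=∅
  b2: def={y} ue=∅
  b3: def={s,y} ue={s}
  b4: def={z} ue=∅
  b5: def={s,x} ue=∅
  b6: def={y} ue={y,z}
  b7: def={x,z} ue={z}
  b8: def={s} ue={x}
  b9: def={s,x} ue={z}

Live sets:
  b0: in=∅ out={s,z}
  b1: in={s,z} out={s,x,z}
  b2: in=∅ out={y}
  b3: in={s,z} out={z}
  b4: in={y} out={y,z}
  b5: in={z} out={x,z}
  b6: in={y,z} out={y,z}
  b7: in={z} out={x,z}
  b8: in={x} out=∅
  b9: in={z} out=∅

Interfere edges:
  s: {x,y,z}
  x: {s,z}
  y: {s,z}
  z: {s,x,y}

Chromatic number:
  clique {s,x,z} ⇒ need ≥ 3
  assign s→r0 x→r2 y→r2 z→r1 — no edge inside a register ⇒ χ ≤ 3
  χ = 3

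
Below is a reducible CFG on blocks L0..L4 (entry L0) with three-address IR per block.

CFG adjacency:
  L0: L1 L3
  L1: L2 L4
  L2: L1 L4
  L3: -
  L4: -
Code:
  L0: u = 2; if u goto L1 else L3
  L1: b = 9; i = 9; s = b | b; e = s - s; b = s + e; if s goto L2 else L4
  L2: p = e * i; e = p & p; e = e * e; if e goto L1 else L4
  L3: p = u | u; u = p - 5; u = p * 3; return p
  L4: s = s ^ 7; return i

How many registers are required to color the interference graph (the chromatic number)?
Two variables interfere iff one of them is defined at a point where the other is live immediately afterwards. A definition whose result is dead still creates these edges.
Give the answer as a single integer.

Answer: 4

Analysis:
def/use:
  L0 def {u} use ∅
  L1 def {b,e,i,s} use ∅
  L2 def {e,p} use {e,i}
  L3 def {p,u} use {u}
  L4 def {s} use {i,s}

Backward fixpoint:
  L0: in=∅ out={u}
  L1: in=∅ out={e,i,s}
  L2: in={e,i,s} out={i,s}
  L3: in={u} out=∅
  L4: in={i,s} out=∅

Interfere edges:
  b: {e,i,s}
  e: {b,i,s}
  i: {b,e,p,s}
  p: {i,s,u}
  s: {b,e,i,p}
  u: {p}

Chromatic number:
  {b,e,i,s} pairwise interfere (4-clique) ⇒ χ ≥ 4
  assign b→r2 e→r3 i→r0 p→r2 s→r1 u→r0 — no edge inside a register ⇒ χ ≤ 4
  χ = 4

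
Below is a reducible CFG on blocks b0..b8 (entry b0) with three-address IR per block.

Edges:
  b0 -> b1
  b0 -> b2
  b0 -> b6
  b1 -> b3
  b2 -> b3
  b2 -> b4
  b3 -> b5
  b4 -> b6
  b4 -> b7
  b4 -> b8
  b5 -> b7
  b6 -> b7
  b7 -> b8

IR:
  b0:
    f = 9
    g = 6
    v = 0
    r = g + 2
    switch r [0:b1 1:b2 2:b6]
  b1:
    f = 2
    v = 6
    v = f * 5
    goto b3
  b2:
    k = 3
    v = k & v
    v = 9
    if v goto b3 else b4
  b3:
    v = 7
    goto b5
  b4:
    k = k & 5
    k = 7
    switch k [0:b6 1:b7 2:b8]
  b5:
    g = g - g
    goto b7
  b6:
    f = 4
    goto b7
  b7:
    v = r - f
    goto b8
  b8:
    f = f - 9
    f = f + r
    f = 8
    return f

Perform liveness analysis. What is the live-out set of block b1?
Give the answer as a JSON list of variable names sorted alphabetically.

Answer: ["f", "g", "r"]

Working:
def/use:
  b0: def={f,g,r,v} ue=∅
  b1: def={f,v} ue=∅
  b2: def={k,v} ue={v}
  b3: def={v} ue=∅
  b4: def={k} ue={k}
  b5: def={g} ue={g}
  b6: def={f} ue=∅
  b7: def={v} ue={f,r}
  b8: def={f} ue={f,r}

Backward fixpoint:
  live b0: ∅→{f,g,r,v}
  live b1: {g,r}→{f,g,r}
  live b2: {f,g,r,v}→{f,g,k,r}
  live b3: {f,g,r}→{f,g,r}
  live b4: {f,k,r}→{f,r}
  live b5: {f,g,r}→{f,r}
  live b6: {r}→{f,r}
  live b7: {f,r}→{f,r}
  live b8: {f,r}→∅

live-out(b1) = ["f", "g", "r"]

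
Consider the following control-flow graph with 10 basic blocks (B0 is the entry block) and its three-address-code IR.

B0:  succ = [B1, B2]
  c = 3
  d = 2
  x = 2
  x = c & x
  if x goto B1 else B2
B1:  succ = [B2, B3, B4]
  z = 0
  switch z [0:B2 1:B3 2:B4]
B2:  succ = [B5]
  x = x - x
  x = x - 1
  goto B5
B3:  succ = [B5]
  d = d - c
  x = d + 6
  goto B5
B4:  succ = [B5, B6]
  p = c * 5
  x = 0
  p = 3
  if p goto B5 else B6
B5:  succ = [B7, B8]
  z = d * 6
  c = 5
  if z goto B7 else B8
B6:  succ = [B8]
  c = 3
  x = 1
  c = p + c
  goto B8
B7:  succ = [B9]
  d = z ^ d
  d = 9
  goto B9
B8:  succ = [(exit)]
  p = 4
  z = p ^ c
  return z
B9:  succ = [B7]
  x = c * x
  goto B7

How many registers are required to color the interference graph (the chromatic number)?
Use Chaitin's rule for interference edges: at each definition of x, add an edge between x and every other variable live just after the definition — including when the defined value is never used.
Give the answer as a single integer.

Block summaries:
  B0: {c,d,x} / ∅
  B1: {z} / ∅
  B2: {x} / {x}
  B3: {d,x} / {c,d}
  B4: {p,x} / {c}
  B5: {c,z} / {d}
  B6: {c,x} / {p}
  B7: {d} / {d,z}
  B8: {p,z} / {c}
  B9: {x} / {c,x}

Liveness:
  B0 li=∅ lo={c,d,x}
  B1 li={c,d,x} lo={c,d,x}
  B2 li={d,x} lo={d,x}
  B3 li={c,d} lo={d,x}
  B4 li={c,d} lo={d,p,x}
  B5 li={d,x} lo={c,d,x,z}
  B6 li={p} lo={c}
  B7 li={c,d,x,z} lo={c,d,x,z}
  B8 li={c} lo=∅
  B9 li={c,d,x,z} lo={c,d,x,z}

Interfere edges:
  c — {d,p,x,z}
  d — {c,p,x,z}
  p — {c,d,x}
  x — {c,d,p,z}
  z — {c,d,x}

Chromatic number:
  {c,d,p,x} pairwise interfere (4-clique) ⇒ χ ≥ 4
  4-colouring: c0={c}  c1={d}  c2={x}  c3={p,z}
  χ = 4

Answer: 4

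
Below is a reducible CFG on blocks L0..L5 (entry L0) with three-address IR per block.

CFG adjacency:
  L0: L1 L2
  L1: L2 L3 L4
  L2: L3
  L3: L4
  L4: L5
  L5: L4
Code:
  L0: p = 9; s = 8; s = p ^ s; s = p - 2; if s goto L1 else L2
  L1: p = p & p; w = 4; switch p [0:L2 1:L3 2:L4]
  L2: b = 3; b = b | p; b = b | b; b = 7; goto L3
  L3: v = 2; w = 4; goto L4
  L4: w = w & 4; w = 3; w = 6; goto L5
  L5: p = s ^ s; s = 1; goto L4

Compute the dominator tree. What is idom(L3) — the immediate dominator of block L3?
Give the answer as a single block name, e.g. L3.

idom tree: L1←L0 L2←L0 L3←L0 L4←L0 L5←L4
Dom at joins:
  L2: preds {L0,L1}: {L0} ∩ {L0,L1} = {L0}; idom=L0
  L3: preds {L1,L2}: {L0,L1} ∩ {L0,L2} = {L0}; idom=L0
  L4: preds {L1,L3,L5}: {L0,L1} ∩ {L0,L3} ∩ {L0,L4,L5} = {L0}; idom=L0

idom(L3) = L0

Answer: L0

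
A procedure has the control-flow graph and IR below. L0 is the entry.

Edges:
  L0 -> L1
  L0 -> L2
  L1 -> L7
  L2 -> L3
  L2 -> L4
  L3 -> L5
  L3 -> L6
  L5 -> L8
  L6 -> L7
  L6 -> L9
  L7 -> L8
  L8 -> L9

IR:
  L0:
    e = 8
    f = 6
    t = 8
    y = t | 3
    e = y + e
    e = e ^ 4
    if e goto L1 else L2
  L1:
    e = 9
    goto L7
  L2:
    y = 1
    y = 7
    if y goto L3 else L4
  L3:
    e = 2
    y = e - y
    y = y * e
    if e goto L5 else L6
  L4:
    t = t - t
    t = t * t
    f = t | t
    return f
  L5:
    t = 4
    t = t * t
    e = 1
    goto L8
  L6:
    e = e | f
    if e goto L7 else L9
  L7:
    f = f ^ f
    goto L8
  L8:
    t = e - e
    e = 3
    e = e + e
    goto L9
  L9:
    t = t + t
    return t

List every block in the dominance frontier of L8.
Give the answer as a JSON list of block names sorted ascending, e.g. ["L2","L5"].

idom tree: L1←L0 L2←L0 L3←L2 L4←L2 L5←L3 L6←L3 L7←L0 L8←L0 L9←L0
Join-block Dom:
  L7: preds {L1,L6}: {L0,L1} ∩ {L0,L2,L3,L6} = {L0}; idom=L0
  L8: preds {L5,L7}: {L0,L2,L3,L5} ∩ {L0,L7} = {L0}; idom=L0
  L9: preds {L6,L8}: {L0,L2,L3,L6} ∩ {L0,L8} = {L0}; idom=L0

Frontier:
  L7←L1: walk L1 to L0
  L7←L6: walk L6→L3→L2 to L0
  L8←L5: walk L5→L3→L2 to L0
  L8←L7: walk L7 to L0
  L9←L6: walk L6→L3→L2 to L0
  L9←L8: walk L8 to L0
  DF(L0)=∅
  DF(L1)={L7}
  DF(L2)={L7,L8,L9}
  DF(L3)={L7,L8,L9}
  DF(L4)=∅
  DF(L5)={L8}
  DF(L6)={L7,L9}
  DF(L7)={L8}
  DF(L8)={L9}
  DF(L9)=∅

DF(L8) = ["L9"]

Answer: ["L9"]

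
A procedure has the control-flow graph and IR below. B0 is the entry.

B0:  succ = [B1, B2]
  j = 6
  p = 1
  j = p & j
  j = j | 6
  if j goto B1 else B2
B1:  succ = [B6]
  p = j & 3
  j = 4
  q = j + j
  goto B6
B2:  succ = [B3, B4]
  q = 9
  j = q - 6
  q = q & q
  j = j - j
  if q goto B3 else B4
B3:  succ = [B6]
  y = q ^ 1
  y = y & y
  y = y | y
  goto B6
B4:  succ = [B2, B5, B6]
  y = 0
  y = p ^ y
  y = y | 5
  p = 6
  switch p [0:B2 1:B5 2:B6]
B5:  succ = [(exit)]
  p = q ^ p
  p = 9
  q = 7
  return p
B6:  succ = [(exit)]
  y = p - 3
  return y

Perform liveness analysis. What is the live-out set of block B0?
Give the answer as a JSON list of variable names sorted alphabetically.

Answer: ["j", "p"]

Working:
def/use:
  B0: def={j,p} ue=∅
  B1: def={j,p,q} ue={j}
  B2: def={j,q} ue=∅
  B3: def={y} ue={q}
  B4: def={p,y} ue={p}
  B5: def={p,q} ue={p,q}
  B6: def={y} ue={p}

Live sets:
  live B0: ∅→{j,p}
  live B1: {j}→{p}
  live B2: {p}→{p,q}
  live B3: {p,q}→{p}
  live B4: {p,q}→{p,q}
  live B5: {p,q}→∅
  live B6: {p}→∅

live-out(B0) = ["j", "p"]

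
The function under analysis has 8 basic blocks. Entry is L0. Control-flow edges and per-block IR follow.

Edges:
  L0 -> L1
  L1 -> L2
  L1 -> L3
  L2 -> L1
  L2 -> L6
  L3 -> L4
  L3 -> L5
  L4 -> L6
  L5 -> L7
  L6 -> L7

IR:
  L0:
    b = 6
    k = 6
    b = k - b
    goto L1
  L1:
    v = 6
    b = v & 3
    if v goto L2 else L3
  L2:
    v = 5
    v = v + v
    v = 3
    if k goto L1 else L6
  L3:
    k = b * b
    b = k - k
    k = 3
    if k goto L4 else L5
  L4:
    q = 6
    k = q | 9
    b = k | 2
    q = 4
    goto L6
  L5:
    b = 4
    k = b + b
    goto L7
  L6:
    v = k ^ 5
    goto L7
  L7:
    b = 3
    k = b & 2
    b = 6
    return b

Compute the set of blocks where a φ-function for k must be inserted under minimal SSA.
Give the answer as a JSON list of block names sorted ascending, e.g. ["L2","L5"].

Answer: ["L6", "L7"]

Derivation:
idom tree: L1←L0 L2←L1 L3←L1 L4←L3 L5←L3 L6←L1 L7←L1
Join-block Dom:
  L1: preds {L0,L2}: {L0} ∩ {L0,L1,L2} = {L0}; idom=L0
  L6: preds {L2,L4}: {L0,L1,L2} ∩ {L0,L1,L3,L4} = {L0,L1}; idom=L1
  L7: preds {L5,L6}: {L0,L1,L3,L5} ∩ {L0,L1,L6} = {L0,L1}; idom=L1

DF walk-up:
  L1←L0: walk · to L0
  L1←L2: walk L2→L1 to L0
  L6←L2: walk L2 to L1
  L6←L4: walk L4→L3 to L1
  L7←L5: walk L5→L3 to L1
  L7←L6: walk L6 to L1
  DF(L0)=∅
  DF(L1)={L1}
  DF(L2)={L1,L6}
  DF(L3)={L6,L7}
  DF(L4)={L6}
  DF(L5)={L7}
  DF(L6)={L7}
  DF(L7)=∅

φ for k: defs {L0,L3,L4,L5,L7}
  DF⁺ = {L6,L7}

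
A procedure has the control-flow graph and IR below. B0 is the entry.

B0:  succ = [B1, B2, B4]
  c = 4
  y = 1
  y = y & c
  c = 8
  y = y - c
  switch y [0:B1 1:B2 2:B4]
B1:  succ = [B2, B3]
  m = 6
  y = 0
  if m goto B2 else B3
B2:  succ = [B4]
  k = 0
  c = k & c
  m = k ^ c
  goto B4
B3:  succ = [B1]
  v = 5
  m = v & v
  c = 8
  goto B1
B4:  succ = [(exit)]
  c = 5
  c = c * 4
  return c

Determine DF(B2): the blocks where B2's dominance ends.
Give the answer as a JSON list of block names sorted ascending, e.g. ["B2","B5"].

Answer: ["B4"]

Analysis:
idom tree: B1←B0 B2←B0 B3←B1 B4←B0
Dom at joins:
  B1: preds {B0,B3}: {B0} ∩ {B0,B1,B3} = {B0}; idom=B0
  B2: preds {B0,B1}: {B0} ∩ {B0,B1} = {B0}; idom=B0
  B4: preds {B0,B2}: {B0} ∩ {B0,B2} = {B0}; idom=B0

DF derivation:
  join B1 pred B0: · stop@B0
  join B1 pred B3: B3→B1 stop@B0
  join B2 pred B0: · stop@B0
  join B2 pred B1: B1 stop@B0
  join B4 pred B0: · stop@B0
  join B4 pred B2: B2 stop@B0
  B0 → ∅
  B1 → {B1,B2}
  B2 → {B4}
  B3 → {B1}
  B4 → ∅

DF(B2) = ["B4"]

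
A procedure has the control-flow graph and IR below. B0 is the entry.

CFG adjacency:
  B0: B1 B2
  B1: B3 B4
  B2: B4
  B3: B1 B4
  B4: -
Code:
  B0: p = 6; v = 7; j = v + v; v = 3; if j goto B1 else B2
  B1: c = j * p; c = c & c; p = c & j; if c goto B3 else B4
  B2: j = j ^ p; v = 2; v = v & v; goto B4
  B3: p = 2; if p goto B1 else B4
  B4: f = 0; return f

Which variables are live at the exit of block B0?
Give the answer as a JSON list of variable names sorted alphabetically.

Answer: ["j", "p"]

Derivation:
Per-block:
  B0: {j,p,v} / ∅
  B1: {c,p} / {j,p}
  B2: {j,v} / {j,p}
  B3: {p} / ∅
  B4: {f} / ∅

Liveness:
  live B0: ∅→{j,p}
  live B1: {j,p}→{j}
  live B2: {j,p}→∅
  live B3: {j}→{j,p}
  live B4: ∅→∅

live-out(B0) = ["j", "p"]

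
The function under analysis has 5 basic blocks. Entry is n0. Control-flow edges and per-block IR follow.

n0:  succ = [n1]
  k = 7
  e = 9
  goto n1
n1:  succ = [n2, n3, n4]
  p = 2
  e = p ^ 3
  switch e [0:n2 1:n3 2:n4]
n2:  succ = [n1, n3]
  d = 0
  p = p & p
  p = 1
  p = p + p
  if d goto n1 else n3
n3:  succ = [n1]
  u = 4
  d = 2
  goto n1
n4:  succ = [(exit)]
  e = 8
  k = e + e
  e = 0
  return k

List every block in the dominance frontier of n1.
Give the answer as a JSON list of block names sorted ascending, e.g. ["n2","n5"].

Answer: ["n1"]

Working:
idom tree: n1←n0 n2←n1 n3←n1 n4←n1
Dom at joins:
  n1: preds {n0,n2,n3}: {n0} ∩ {n0,n1,n2} ∩ {n0,n1,n3} = {n0}; idom=n0
  n3: preds {n1,n2}: {n0,n1} ∩ {n0,n1,n2} = {n0,n1}; idom=n1

Frontier:
  join n1 pred n0: · stop@n0
  join n1 pred n2: n2→n1 stop@n0
  join n1 pred n3: n3→n1 stop@n0
  join n3 pred n1: · stop@n1
  join n3 pred n2: n2 stop@n1
  n0: DF=∅
  n1: DF={n1}
  n2: DF={n1,n3}
  n3: DF={n1}
  n4: DF=∅

DF(n1) = ["n1"]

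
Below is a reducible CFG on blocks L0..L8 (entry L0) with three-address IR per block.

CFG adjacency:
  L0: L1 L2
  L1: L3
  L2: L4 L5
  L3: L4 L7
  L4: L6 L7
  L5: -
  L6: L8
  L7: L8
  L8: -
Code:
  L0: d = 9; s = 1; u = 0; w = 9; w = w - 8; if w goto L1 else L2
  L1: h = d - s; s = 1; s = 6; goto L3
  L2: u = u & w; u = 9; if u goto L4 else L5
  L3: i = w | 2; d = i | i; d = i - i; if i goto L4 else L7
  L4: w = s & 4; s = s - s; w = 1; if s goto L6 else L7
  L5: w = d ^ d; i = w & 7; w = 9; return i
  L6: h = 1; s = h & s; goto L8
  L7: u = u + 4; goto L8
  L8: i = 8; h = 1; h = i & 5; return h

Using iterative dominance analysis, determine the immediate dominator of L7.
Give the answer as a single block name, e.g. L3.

idom tree: L1←L0 L2←L0 L3←L1 L4←L0 L5←L2 L6←L4 L7←L0 L8←L0
Join-block Dom:
  L4: preds {L2,L3}: {L0,L2} ∩ {L0,L1,L3} = {L0}; idom=L0
  L7: preds {L3,L4}: {L0,L1,L3} ∩ {L0,L4} = {L0}; idom=L0
  L8: preds {L6,L7}: {L0,L4,L6} ∩ {L0,L7} = {L0}; idom=L0

idom(L7) = L0

Answer: L0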